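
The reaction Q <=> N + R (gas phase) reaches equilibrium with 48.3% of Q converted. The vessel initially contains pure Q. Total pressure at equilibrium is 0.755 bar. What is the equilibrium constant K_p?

Let X = conversion of Q (basis 1 mol Q); extent of reaction ξ = X.
Mole table: n_Q = 1 − X; n_N = X; n_R = X.
Total moles n_T = 1 + X.
At X = 0.483: n_Q = 0.517, n_N = 0.483, n_R = 0.483, n_T = 1.48.
p_i = (n_i/n_T)·P. K_p = p_N p_R / (p_Q) = 0.23 bar.

K_p = 0.23 bar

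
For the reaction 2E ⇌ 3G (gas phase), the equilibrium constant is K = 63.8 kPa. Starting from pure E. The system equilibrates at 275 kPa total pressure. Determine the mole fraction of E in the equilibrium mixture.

y_E = 0.575

Let X = conversion of E (basis 1 mol E); extent of reaction ξ = 0.5X.
Moles: n_E = 1 − X; n_G = 1.5X.
Summing: n_T = 1 + 0.5X.
Mole fractions y_i = n_i/n_T; K = p_G^3 / (p_E^2) with p_i = y_i·P.
Substituting and setting equal to 63.8 kPa gives a polynomial in X; the root in (0,1) is X = 0.330.
Then n_E = 0.67, n_T = 1.17, so y_E = 0.575.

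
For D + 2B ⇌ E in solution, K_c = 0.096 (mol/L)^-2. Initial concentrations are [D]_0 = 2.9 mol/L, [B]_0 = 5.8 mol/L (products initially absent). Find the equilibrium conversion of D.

X = 0.473

Let X = conversion of D; extent ξ = 2.9·X mol/L.
Concentrations: [D] = 2.9 − 2.9X; [B] = 5.8 − 5.8X; [E] = 2.9X.
K_c = [E] / ([D] [B]^2).
Equating to 0.096 (mol/L)^-2: the physical root is X = 0.473.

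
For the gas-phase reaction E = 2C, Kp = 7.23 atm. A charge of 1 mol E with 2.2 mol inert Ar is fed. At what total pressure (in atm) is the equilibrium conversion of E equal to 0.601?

Let X = conversion of E (basis 1 mol E); extent of reaction ξ = X.
Mole table: n_E = 1 − X; n_C = 2X; n_I = 2.2 (inert).
n_T = Σnᵢ = 3.2 + X.
Kp = p_C^2 / (p_E) with p_i = (n_i/n_T)·P.
At X = 0.601: the mole-fraction product g(X) = Π y_i^ν_i = 0.9527. Since Kp = g(X)·P^{1}, P = (Kp/g)^(1/1) = (7.23/0.9527)^(1/1) = 7.59 atm.

P = 7.59 atm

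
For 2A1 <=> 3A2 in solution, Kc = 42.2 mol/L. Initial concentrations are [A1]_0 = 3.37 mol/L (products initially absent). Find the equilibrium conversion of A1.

Let X = conversion of A1; extent ξ = 3.37X/2 mol/L.
Concentrations: [A1] = 3.37 − 3.37X; [A2] = 5.05X.
Kc = [A2]^3 / ([A1]^2).
Setting equal to 42.2 and solving for X on (0,1) gives X = 0.698.

X = 0.698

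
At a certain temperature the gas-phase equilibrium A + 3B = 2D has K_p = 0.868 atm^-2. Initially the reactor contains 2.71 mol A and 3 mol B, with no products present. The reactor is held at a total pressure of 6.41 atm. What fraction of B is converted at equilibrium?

X = 0.728

Take 3 mol B as basis and let X be its fractional conversion, so ξ = X.
Species balance: n_A = 2.71 − X; n_B = 3 − 3X; n_D = 2X.
n_T = Σnᵢ = 5.71 − 2X.
Mole fractions y_i = n_i/n_T; K_p = p_D^2 / (p_A p_B^3) with p_i = y_i·P.
Equating to 0.868 atm^-2 and solving on 0 < X < 1: X = 0.728.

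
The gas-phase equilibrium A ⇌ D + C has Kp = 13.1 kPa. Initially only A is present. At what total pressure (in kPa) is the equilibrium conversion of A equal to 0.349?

Basis: 1 mol A initially; let X = conversion of A. Extent ξ = X.
Moles: n_A = 1 − X; n_D = X; n_C = X.
n_T = Σnᵢ = 1 + X.
Kp = p_D p_C / (p_A) with p_i = (n_i/n_T)·P.
At X = 0.349: the mole-fraction product g(X) = Π y_i^ν_i = 0.1387. Since Kp = g(X)·P^{1}, P = (Kp/g)^(1/1) = (13.1/0.1387)^(1/1) = 94.5 kPa.

P = 94.5 kPa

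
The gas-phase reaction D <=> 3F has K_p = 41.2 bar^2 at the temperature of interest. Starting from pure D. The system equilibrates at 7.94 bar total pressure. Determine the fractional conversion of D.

X = 0.358

Take 1 mol D as basis and let X be its fractional conversion, so ξ = X.
At extent ξ: n_D = 1 − X; n_F = 3X.
n_T = Σnᵢ = 1 + 2X.
Mole fractions y_i = n_i/n_T; K_p = p_F^3 / (p_D) with p_i = y_i·P.
This yields a degree-3 equation in X; solving on (0,1), X = 0.358.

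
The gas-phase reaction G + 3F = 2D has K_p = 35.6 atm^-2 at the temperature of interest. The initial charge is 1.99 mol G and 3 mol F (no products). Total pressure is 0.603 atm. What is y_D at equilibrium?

Basis: 3 mol F initially; let X = conversion of F. Extent ξ = X.
Species balance: n_G = 1.99 − X; n_F = 3 − 3X; n_D = 2X.
n_T = Σnᵢ = 4.99 − 2X.
Mole fractions y_i = n_i/n_T; K_p = p_D^2 / (p_G p_F^3) with p_i = y_i·P.
Setting this equal to 35.6 atm^-2 and taking the physical root (0 < X < 1) gives X = 0.638.
Then n_D = 1.28, n_T = 3.71, so y_D = 0.343.

y_D = 0.343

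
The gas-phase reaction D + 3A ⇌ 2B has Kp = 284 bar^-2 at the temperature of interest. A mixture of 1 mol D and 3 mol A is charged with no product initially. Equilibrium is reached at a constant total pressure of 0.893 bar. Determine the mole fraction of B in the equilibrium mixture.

y_B = 0.639

Let X = conversion of D (basis 1 mol D); extent of reaction ξ = X.
Species balance: n_D = 1 − X; n_A = 3 − 3X; n_B = 2X.
Total moles n_T = 4 − 2X.
With p_i = (n_i/n_T)P, Kp = p_B^2 / (p_D p_A^3).
Setting this equal to 284 bar^-2 and taking the physical root (0 < X < 1) gives X = 0.779.
Then n_B = 1.56, n_T = 2.44, so y_B = 0.639.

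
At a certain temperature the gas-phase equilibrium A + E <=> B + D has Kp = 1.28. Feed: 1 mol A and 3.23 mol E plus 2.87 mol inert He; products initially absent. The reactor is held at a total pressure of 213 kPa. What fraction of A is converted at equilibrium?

X = 0.796

Basis: 1 mol A initially; let X = conversion of A. Extent ξ = X.
At extent ξ: n_A = 1 − X; n_E = 3.23 − X; n_B = X; n_D = X; n_I = 2.87 (inert).
n_T stays at 7.1 (no change in mole number).
With p_i = (n_i/n_T)P, Kp = p_B p_D / (p_A p_E).
Setting this equal to 1.28 and taking the physical root (0 < X < 1) gives X = 0.796.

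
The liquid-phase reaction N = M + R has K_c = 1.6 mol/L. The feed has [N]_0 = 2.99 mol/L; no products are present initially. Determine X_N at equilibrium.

X = 0.511

Let X = conversion of N; extent ξ = 2.99·X mol/L.
Concentrations: [N] = 2.99 − 2.99X; [M] = 2.99X; [R] = 2.99X.
K_c = [M] [R] / ([N]).
This equals 1.6 at X = 0.511 (the root in 0 < X < 1).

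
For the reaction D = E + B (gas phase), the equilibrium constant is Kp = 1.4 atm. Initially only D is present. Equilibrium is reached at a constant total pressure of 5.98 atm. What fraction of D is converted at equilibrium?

X = 0.436

Basis: 1 mol D initially; let X = conversion of D. Extent ξ = X.
Species balance: n_D = 1 − X; n_E = X; n_B = X.
Summing: n_T = 1 + X.
y_i = n_i/n_T, p_i = y_i·P. Kp = p_E p_B / (p_D).
Equating to 1.4 atm and solving on 0 < X < 1: X = 0.436.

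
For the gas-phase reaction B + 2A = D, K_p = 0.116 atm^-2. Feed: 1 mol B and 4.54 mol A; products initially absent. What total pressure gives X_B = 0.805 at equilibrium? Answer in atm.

P = 8 atm

Take 1 mol B as basis and let X be its fractional conversion, so ξ = X.
At extent ξ: n_B = 1 − X; n_A = 4.54 − 2X; n_D = X.
n_T = Σnᵢ = 5.54 − 2X.
K_p = p_D / (p_B p_A^2) with p_i = (n_i/n_T)·P.
At X = 0.805: the mole-fraction product g(X) = Π y_i^ν_i = 7.427. Since K_p = g(X)·P^{-2}, P = (g/K_p)^(1/2) = (7.427/0.116)^(1/2) = 8 atm.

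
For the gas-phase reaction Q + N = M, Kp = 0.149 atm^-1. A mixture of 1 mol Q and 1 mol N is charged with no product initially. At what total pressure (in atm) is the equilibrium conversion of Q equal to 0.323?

P = 7.93 atm

Let X = conversion of Q (basis 1 mol Q); extent of reaction ξ = X.
Moles: n_Q = 1 − X; n_N = 1 − X; n_M = X.
n_T = Σnᵢ = 2 − X.
Kp = p_M / (p_Q p_N) with p_i = (n_i/n_T)·P.
At X = 0.323: the mole-fraction product g(X) = Π y_i^ν_i = 1.182. Since Kp = g(X)·P^{-1}, P = (g/Kp)^(1/1) = (1.182/0.149)^(1/1) = 7.93 atm.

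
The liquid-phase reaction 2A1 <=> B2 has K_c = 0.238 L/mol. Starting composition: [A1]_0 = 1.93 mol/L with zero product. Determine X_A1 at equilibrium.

Let X = conversion of A1; extent ξ = 1.93X/2 mol/L.
Concentrations: [A1] = 1.93 − 1.93X; [B2] = 0.965X.
K_c = [B2] / ([A1]^2).
Equating to 0.238 L/mol: the physical root is X = 0.368.

X = 0.368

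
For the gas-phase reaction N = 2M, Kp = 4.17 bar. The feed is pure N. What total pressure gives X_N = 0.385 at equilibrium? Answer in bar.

P = 5.99 bar

Let X = conversion of N (basis 1 mol N); extent of reaction ξ = X.
Mole table: n_N = 1 − X; n_M = 2X.
Summing: n_T = 1 + X.
Kp = p_M^2 / (p_N) with p_i = (n_i/n_T)·P.
At X = 0.385: the mole-fraction product g(X) = Π y_i^ν_i = 0.6961. Since Kp = g(X)·P^{1}, P = (Kp/g)^(1/1) = (4.17/0.6961)^(1/1) = 5.99 bar.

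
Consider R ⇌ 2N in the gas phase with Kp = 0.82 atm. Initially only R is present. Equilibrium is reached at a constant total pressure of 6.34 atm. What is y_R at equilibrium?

y_R = 0.699

Basis: 1 mol R initially; let X = conversion of R. Extent ξ = X.
Moles: n_R = 1 − X; n_N = 2X.
n_T = Σnᵢ = 1 + X.
y_i = n_i/n_T, p_i = y_i·P. Kp = p_N^2 / (p_R).
Setting this equal to 0.82 atm and taking the physical root (0 < X < 1) gives X = 0.177.
Then n_R = 0.823, n_T = 1.18, so y_R = 0.699.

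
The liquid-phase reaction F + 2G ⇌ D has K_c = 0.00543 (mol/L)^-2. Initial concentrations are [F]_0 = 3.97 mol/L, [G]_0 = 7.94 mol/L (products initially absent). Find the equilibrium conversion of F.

X = 0.185

Let X = conversion of F; extent ξ = 3.97·X mol/L.
Concentrations: [F] = 3.97 − 3.97X; [G] = 7.94 − 7.94X; [D] = 3.97X.
K_c = [D] / ([F] [G]^2).
This equals 0.00543 at X = 0.185 (the root in 0 < X < 1).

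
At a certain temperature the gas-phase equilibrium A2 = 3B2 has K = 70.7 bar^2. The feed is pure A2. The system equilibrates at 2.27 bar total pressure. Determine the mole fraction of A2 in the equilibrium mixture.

Basis: 1 mol A2 initially; let X = conversion of A2. Extent ξ = X.
Mole table: n_A2 = 1 − X; n_B2 = 3X.
Total moles n_T = 1 + 2X.
Mole fractions y_i = n_i/n_T; K = p_B2^3 / (p_A2) with p_i = y_i·P.
Equating to 70.7 bar^2 and solving on 0 < X < 1: X = 0.838.
Then n_A2 = 0.162, n_T = 2.68, so y_A2 = 0.060.

y_A2 = 0.060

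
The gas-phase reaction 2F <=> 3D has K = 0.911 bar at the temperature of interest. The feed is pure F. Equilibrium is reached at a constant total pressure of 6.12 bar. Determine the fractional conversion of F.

X = 0.293

Let X = conversion of F (basis 1 mol F); extent of reaction ξ = 0.5X.
At extent ξ: n_F = 1 − X; n_D = 1.5X.
Summing: n_T = 1 + 0.5X.
y_i = n_i/n_T, p_i = y_i·P. K = p_D^3 / (p_F^2).
This yields a degree-3 equation in X; solving on (0,1), X = 0.293.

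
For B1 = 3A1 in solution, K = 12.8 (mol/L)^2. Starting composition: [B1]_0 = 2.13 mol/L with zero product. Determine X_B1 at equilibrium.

X = 0.398

Let X = conversion of B1; extent ξ = 2.13·X mol/L.
Concentrations: [B1] = 2.13 − 2.13X; [A1] = 6.39X.
K = [A1]^3 / ([B1]).
This equals 12.8 at X = 0.398 (the root in 0 < X < 1).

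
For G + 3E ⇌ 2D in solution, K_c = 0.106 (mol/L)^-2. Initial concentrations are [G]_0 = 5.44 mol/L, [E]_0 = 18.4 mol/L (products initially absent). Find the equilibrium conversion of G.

Let X = conversion of G; extent ξ = 5.44·X mol/L.
Concentrations: [G] = 5.44 − 5.44X; [E] = 18.4 − 16.3X; [D] = 10.9X.
K_c = [D]^2 / ([G] [E]^3).
Setting equal to 0.106 and solving for X on (0,1) gives X = 0.701.

X = 0.701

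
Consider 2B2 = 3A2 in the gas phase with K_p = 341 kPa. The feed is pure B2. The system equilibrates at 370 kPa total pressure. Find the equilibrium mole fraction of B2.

Let X = conversion of B2 (basis 1 mol B2); extent of reaction ξ = 0.5X.
Species balance: n_B2 = 1 − X; n_A2 = 1.5X.
n_T = Σnᵢ = 1 + 0.5X.
With p_i = (n_i/n_T)P, K_p = p_A2^3 / (p_B2^2).
This yields a degree-3 equation in X; solving on (0,1), X = 0.461.
Then n_B2 = 0.539, n_T = 1.23, so y_B2 = 0.438.

y_B2 = 0.438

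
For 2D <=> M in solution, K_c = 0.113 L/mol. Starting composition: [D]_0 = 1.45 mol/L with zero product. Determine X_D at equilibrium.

X = 0.206

Let X = conversion of D; extent ξ = 1.45X/2 mol/L.
Concentrations: [D] = 1.45 − 1.45X; [M] = 0.725X.
K_c = [M] / ([D]^2).
This equals 0.113 at X = 0.206 (the root in 0 < X < 1).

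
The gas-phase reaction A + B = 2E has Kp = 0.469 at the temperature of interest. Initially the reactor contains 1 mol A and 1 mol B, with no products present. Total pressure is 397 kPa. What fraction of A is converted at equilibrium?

X = 0.255

Let X = conversion of A (basis 1 mol A); extent of reaction ξ = X.
Mole table: n_A = 1 − X; n_B = 1 − X; n_E = 2X.
Since Δν = 0, n_T = 2 throughout.
Mole fractions y_i = n_i/n_T; Kp = p_E^2 / (p_A p_B) with p_i = y_i·P.
Substituting and setting equal to 0.469 gives a polynomial in X; the root in (0,1) is X = 0.255.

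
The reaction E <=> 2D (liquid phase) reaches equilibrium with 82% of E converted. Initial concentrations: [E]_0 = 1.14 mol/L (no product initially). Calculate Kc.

Kc = 17 mol/L

Let X = conversion of E.
Concentrations: [E] = 1.14 − 1.14X; [D] = 2.28X.
At X = 0.82: [E] = 0.205, [D] = 1.87.
Kc = [D]^2 / ([E]) = 17 mol/L.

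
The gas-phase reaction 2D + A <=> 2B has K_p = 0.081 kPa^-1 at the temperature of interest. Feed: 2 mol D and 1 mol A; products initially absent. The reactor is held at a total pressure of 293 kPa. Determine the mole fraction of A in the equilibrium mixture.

Take 2 mol D as basis and let X be its fractional conversion, so ξ = X.
Mole table: n_D = 2 − 2X; n_A = 1 − X; n_B = 2X.
Summing: n_T = 3 − X.
y_i = n_i/n_T, p_i = y_i·P. K_p = p_B^2 / (p_D^2 p_A).
Setting this equal to 0.081 kPa^-1 and taking the physical root (0 < X < 1) gives X = 0.652.
Then n_A = 0.348, n_T = 2.35, so y_A = 0.148.

y_A = 0.148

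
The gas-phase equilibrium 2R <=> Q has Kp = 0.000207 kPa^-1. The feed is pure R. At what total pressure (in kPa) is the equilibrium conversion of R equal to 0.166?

Take 1 mol R as basis and let X be its fractional conversion, so ξ = 0.5X.
At extent ξ: n_R = 1 − X; n_Q = 0.5X.
Total moles n_T = 1 − 0.5X.
Kp = p_Q / (p_R^2) with p_i = (n_i/n_T)·P.
At X = 0.166: the mole-fraction product g(X) = Π y_i^ν_i = 0.1094. Since Kp = g(X)·P^{-1}, P = (g/Kp)^(1/1) = (0.1094/0.000207)^(1/1) = 529 kPa.

P = 529 kPa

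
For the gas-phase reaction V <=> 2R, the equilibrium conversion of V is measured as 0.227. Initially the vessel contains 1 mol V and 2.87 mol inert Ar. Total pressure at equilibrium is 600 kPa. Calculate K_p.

Let X = conversion of V (basis 1 mol V); extent of reaction ξ = X.
Mole table: n_V = 1 − X; n_R = 2X; n_I = 2.87 (inert).
n_T = Σnᵢ = 3.87 + X.
At X = 0.227: n_V = 0.773, n_R = 0.454, n_T = 4.1.
p_i = (n_i/n_T)·P. K_p = p_R^2 / (p_V) = 39 kPa.

K_p = 39 kPa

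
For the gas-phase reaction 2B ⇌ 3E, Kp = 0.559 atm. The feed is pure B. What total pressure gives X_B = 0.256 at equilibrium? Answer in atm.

Take 1 mol B as basis and let X be its fractional conversion, so ξ = 0.5X.
Mole table: n_B = 1 − X; n_E = 1.5X.
n_T = Σnᵢ = 1 + 0.5X.
Kp = p_E^3 / (p_B^2) with p_i = (n_i/n_T)·P.
At X = 0.256: the mole-fraction product g(X) = Π y_i^ν_i = 0.09069. Since Kp = g(X)·P^{1}, P = (Kp/g)^(1/1) = (0.559/0.09069)^(1/1) = 6.16 atm.

P = 6.16 atm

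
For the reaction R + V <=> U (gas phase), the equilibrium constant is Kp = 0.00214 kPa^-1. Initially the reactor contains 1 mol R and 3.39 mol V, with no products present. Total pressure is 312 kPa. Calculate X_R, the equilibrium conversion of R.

Let X = conversion of R (basis 1 mol R); extent of reaction ξ = X.
At extent ξ: n_R = 1 − X; n_V = 3.39 − X; n_U = X.
Summing: n_T = 4.39 − X.
y_i = n_i/n_T, p_i = y_i·P. Kp = p_U / (p_R p_V).
Substituting and setting equal to 0.00214 kPa^-1 gives a polynomial in X; the root in (0,1) is X = 0.335.

X = 0.335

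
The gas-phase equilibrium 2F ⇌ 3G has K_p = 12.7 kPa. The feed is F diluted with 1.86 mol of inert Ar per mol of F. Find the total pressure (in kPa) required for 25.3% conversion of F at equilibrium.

Take 1 mol F as basis and let X be its fractional conversion, so ξ = 0.5X.
Moles: n_F = 1 − X; n_G = 1.5X; n_I = 1.86 (inert).
Summing: n_T = 2.86 + 0.5X.
K_p = p_G^3 / (p_F^2) with p_i = (n_i/n_T)·P.
At X = 0.253: the mole-fraction product g(X) = Π y_i^ν_i = 0.0328. Since K_p = g(X)·P^{1}, P = (K_p/g)^(1/1) = (12.7/0.0328)^(1/1) = 387 kPa.

P = 387 kPa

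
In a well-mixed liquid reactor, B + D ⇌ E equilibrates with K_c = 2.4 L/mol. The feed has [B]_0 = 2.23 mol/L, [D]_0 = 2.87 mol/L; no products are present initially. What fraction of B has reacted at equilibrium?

X = 0.744

Let X = conversion of B; extent ξ = 2.23·X mol/L.
Concentrations: [B] = 2.23 − 2.23X; [D] = 2.87 − 2.23X; [E] = 2.23X.
K_c = [E] / ([B] [D]).
Solving K_c = 2.4 for X ∈ (0,1): X = 0.744.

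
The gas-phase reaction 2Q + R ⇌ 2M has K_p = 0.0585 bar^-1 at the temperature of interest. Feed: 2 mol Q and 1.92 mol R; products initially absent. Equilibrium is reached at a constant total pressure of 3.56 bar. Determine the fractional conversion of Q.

X = 0.236

Take 2 mol Q as basis and let X be its fractional conversion, so ξ = X.
Species balance: n_Q = 2 − 2X; n_R = 1.92 − X; n_M = 2X.
n_T = Σnᵢ = 3.92 − X.
y_i = n_i/n_T, p_i = y_i·P. K_p = p_M^2 / (p_Q^2 p_R).
Substituting and setting equal to 0.0585 bar^-1 gives a polynomial in X; the root in (0,1) is X = 0.236.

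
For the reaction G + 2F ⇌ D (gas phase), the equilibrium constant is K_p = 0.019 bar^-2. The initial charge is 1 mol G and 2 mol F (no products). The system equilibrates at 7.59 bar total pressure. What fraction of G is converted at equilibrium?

Basis: 1 mol G initially; let X = conversion of G. Extent ξ = X.
Mole table: n_G = 1 − X; n_F = 2 − 2X; n_D = X.
Summing: n_T = 3 − 2X.
With p_i = (n_i/n_T)P, K_p = p_D / (p_G p_F^2).
Equating to 0.019 bar^-2 and solving on 0 < X < 1: X = 0.277.

X = 0.277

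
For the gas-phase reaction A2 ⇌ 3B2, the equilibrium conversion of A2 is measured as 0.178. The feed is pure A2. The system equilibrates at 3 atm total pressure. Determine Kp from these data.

Basis: 1 mol A2 initially; let X = conversion of A2. Extent ξ = X.
At extent ξ: n_A2 = 1 − X; n_B2 = 3X.
n_T = Σnᵢ = 1 + 2X.
At X = 0.178: n_A2 = 0.822, n_B2 = 0.534, n_T = 1.36.
p_i = (n_i/n_T)·P. Kp = p_B2^3 / (p_A2) = 0.907 atm^2.

Kp = 0.907 atm^2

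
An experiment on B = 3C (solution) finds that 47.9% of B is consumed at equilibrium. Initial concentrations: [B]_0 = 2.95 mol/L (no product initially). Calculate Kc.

Let X = conversion of B.
Concentrations: [B] = 2.95 − 2.95X; [C] = 8.85X.
At X = 0.479: [B] = 1.54, [C] = 4.24.
Kc = [C]^3 / ([B]) = 49.6 (mol/L)^2.

Kc = 49.6 (mol/L)^2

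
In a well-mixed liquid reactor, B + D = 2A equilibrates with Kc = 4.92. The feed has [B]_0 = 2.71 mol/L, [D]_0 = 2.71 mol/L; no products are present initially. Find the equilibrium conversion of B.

Let X = conversion of B; extent ξ = 2.71·X mol/L.
Concentrations: [B] = 2.71 − 2.71X; [D] = 2.71 − 2.71X; [A] = 5.42X.
Kc = [A]^2 / ([B] [D]).
Equating to 4.92: the physical root is X = 0.526.

X = 0.526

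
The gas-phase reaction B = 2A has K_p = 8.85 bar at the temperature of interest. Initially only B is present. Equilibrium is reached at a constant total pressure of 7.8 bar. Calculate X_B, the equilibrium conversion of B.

Basis: 1 mol B initially; let X = conversion of B. Extent ξ = X.
Moles: n_B = 1 − X; n_A = 2X.
Total moles n_T = 1 + X.
Mole fractions y_i = n_i/n_T; K_p = p_A^2 / (p_B) with p_i = y_i·P.
This yields a degree-2 equation in X; solving on (0,1), X = 0.470.

X = 0.470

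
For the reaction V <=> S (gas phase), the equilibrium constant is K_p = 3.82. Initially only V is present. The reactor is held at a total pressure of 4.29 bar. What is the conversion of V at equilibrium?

X = 0.793

Take 1 mol V as basis and let X be its fractional conversion, so ξ = X.
Mole table: n_V = 1 − X; n_S = X.
Total moles n_T = 1 (Δν = 0, constant).
With p_i = (n_i/n_T)P, K_p = p_S / (p_V).
Setting this equal to 3.82 and taking the physical root (0 < X < 1) gives X = 0.793.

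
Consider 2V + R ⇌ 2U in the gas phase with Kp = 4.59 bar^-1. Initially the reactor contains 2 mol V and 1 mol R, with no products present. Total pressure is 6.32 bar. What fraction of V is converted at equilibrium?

X = 0.670

Let X = conversion of V (basis 2 mol V); extent of reaction ξ = X.
At extent ξ: n_V = 2 − 2X; n_R = 1 − X; n_U = 2X.
Summing: n_T = 3 − X.
With p_i = (n_i/n_T)P, Kp = p_U^2 / (p_V^2 p_R).
Substituting and setting equal to 4.59 bar^-1 gives a polynomial in X; the root in (0,1) is X = 0.670.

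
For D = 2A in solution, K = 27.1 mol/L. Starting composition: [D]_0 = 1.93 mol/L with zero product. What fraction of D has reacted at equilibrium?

X = 0.812

Let X = conversion of D; extent ξ = 1.93·X mol/L.
Concentrations: [D] = 1.93 − 1.93X; [A] = 3.86X.
K = [A]^2 / ([D]).
Setting equal to 27.1 and solving for X on (0,1) gives X = 0.812.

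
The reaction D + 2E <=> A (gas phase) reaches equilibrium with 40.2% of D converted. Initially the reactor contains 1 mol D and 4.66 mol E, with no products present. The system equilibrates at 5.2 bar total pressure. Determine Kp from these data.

Let X = conversion of D (basis 1 mol D); extent of reaction ξ = X.
At extent ξ: n_D = 1 − X; n_E = 4.66 − 2X; n_A = X.
n_T = Σnᵢ = 5.66 − 2X.
At X = 0.402: n_D = 0.598, n_E = 3.86, n_A = 0.402, n_T = 4.86.
p_i = (n_i/n_T)·P. Kp = p_A / (p_D p_E^2) = 0.0394 bar^-2.

Kp = 0.0394 bar^-2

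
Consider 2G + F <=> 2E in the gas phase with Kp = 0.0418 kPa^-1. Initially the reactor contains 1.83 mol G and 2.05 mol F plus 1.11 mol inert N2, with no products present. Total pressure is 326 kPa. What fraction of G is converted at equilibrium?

Take 1.83 mol G as basis and let X be its fractional conversion, so ξ = 0.915X.
At extent ξ: n_G = 1.83 − 1.83X; n_F = 2.05 − 0.915X; n_E = 1.83X; n_I = 1.11 (inert).
n_T = Σnᵢ = 4.99 − 0.915X.
With p_i = (n_i/n_T)P, Kp = p_E^2 / (p_G^2 p_F).
Setting this equal to 0.0418 kPa^-1 and taking the physical root (0 < X < 1) gives X = 0.679.

X = 0.679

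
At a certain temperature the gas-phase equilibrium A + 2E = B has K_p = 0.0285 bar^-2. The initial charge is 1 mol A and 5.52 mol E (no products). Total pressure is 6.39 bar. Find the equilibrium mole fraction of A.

Take 1 mol A as basis and let X be its fractional conversion, so ξ = X.
Moles: n_A = 1 − X; n_E = 5.52 − 2X; n_B = X.
Summing: n_T = 6.52 − 2X.
Mole fractions y_i = n_i/n_T; K_p = p_B / (p_A p_E^2) with p_i = y_i·P.
This yields a degree-3 equation in X; solving on (0,1), X = 0.441.
Then n_A = 0.559, n_T = 5.64, so y_A = 0.099.

y_A = 0.099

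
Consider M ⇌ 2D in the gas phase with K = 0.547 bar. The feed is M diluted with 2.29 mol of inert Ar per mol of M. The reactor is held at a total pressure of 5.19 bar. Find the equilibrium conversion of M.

X = 0.263

Basis: 1 mol M initially; let X = conversion of M. Extent ξ = X.
At extent ξ: n_M = 1 − X; n_D = 2X; n_I = 2.29 (inert).
n_T = Σnᵢ = 3.29 + X.
With p_i = (n_i/n_T)P, K = p_D^2 / (p_M).
Setting this equal to 0.547 bar and taking the physical root (0 < X < 1) gives X = 0.263.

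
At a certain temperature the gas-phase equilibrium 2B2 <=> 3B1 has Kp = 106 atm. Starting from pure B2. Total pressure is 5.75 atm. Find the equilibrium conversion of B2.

Let X = conversion of B2 (basis 1 mol B2); extent of reaction ξ = 0.5X.
Species balance: n_B2 = 1 − X; n_B1 = 1.5X.
n_T = Σnᵢ = 1 + 0.5X.
Mole fractions y_i = n_i/n_T; Kp = p_B1^3 / (p_B2^2) with p_i = y_i·P.
Setting this equal to 106 atm and taking the physical root (0 < X < 1) gives X = 0.759.

X = 0.759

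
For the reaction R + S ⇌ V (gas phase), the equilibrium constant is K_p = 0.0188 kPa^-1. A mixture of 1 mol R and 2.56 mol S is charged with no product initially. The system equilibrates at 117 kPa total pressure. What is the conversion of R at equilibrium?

Basis: 1 mol R initially; let X = conversion of R. Extent ξ = X.
Mole table: n_R = 1 − X; n_S = 2.56 − X; n_V = X.
Summing: n_T = 3.56 − X.
Mole fractions y_i = n_i/n_T; K_p = p_V / (p_R p_S) with p_i = y_i·P.
Setting this equal to 0.0188 kPa^-1 and taking the physical root (0 < X < 1) gives X = 0.593.

X = 0.593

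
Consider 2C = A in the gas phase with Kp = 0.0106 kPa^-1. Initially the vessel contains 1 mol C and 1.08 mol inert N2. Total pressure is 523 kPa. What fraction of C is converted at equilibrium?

Take 1 mol C as basis and let X be its fractional conversion, so ξ = 0.5X.
Mole table: n_C = 1 − X; n_A = 0.5X; n_I = 1.08 (inert).
n_T = Σnᵢ = 2.08 − 0.5X.
y_i = n_i/n_T, p_i = y_i·P. Kp = p_A / (p_C^2).
This yields a degree-2 equation in X; solving on (0,1), X = 0.674.

X = 0.674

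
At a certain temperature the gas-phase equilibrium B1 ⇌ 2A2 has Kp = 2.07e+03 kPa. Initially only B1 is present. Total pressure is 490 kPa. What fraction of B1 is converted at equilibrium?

Basis: 1 mol B1 initially; let X = conversion of B1. Extent ξ = X.
Species balance: n_B1 = 1 − X; n_A2 = 2X.
n_T = Σnᵢ = 1 + X.
y_i = n_i/n_T, p_i = y_i·P. Kp = p_A2^2 / (p_B1).
This yields a degree-2 equation in X; solving on (0,1), X = 0.717.

X = 0.717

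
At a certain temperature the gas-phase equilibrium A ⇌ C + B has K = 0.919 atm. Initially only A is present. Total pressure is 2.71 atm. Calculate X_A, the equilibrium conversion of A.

X = 0.503

Take 1 mol A as basis and let X be its fractional conversion, so ξ = X.
Mole table: n_A = 1 − X; n_C = X; n_B = X.
n_T = Σnᵢ = 1 + X.
y_i = n_i/n_T, p_i = y_i·P. K = p_C p_B / (p_A).
This yields a degree-2 equation in X; solving on (0,1), X = 0.503.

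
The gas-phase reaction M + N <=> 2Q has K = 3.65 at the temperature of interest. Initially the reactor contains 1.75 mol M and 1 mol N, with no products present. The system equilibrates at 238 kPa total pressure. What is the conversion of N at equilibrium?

X = 0.623

Let X = conversion of N (basis 1 mol N); extent of reaction ξ = X.
Species balance: n_M = 1.75 − X; n_N = 1 − X; n_Q = 2X.
n_T stays at 2.75 (no change in mole number).
With p_i = (n_i/n_T)P, K = p_Q^2 / (p_M p_N).
This yields a degree-2 equation in X; solving on (0,1), X = 0.623.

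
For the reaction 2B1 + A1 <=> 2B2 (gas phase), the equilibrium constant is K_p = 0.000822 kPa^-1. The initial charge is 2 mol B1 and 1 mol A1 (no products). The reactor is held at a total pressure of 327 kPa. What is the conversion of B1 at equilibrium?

Basis: 2 mol B1 initially; let X = conversion of B1. Extent ξ = X.
Species balance: n_B1 = 2 − 2X; n_A1 = 1 − X; n_B2 = 2X.
Total moles n_T = 3 − X.
With p_i = (n_i/n_T)P, K_p = p_B2^2 / (p_B1^2 p_A1).
This yields a degree-3 equation in X; solving on (0,1), X = 0.216.

X = 0.216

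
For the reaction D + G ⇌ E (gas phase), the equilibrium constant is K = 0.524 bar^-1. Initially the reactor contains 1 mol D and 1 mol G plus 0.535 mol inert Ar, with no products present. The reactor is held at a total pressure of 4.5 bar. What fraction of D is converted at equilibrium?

X = 0.399

Basis: 1 mol D initially; let X = conversion of D. Extent ξ = X.
Moles: n_D = 1 − X; n_G = 1 − X; n_E = X; n_I = 0.535 (inert).
Total moles n_T = 2.54 − X.
Mole fractions y_i = n_i/n_T; K = p_E / (p_D p_G) with p_i = y_i·P.
Substituting and setting equal to 0.524 bar^-1 gives a polynomial in X; the root in (0,1) is X = 0.399.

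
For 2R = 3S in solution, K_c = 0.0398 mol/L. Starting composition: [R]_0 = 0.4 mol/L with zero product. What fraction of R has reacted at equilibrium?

Let X = conversion of R; extent ξ = 0.4X/2 mol/L.
Concentrations: [R] = 0.4 − 0.4X; [S] = 0.6X.
K_c = [S]^3 / ([R]^2).
This equals 0.0398 at X = 0.254 (the root in 0 < X < 1).

X = 0.254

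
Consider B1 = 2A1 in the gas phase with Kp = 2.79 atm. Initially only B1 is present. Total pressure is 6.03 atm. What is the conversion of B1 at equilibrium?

Let X = conversion of B1 (basis 1 mol B1); extent of reaction ξ = X.
At extent ξ: n_B1 = 1 − X; n_A1 = 2X.
n_T = Σnᵢ = 1 + X.
With p_i = (n_i/n_T)P, Kp = p_A1^2 / (p_B1).
Substituting and setting equal to 2.79 atm gives a polynomial in X; the root in (0,1) is X = 0.322.

X = 0.322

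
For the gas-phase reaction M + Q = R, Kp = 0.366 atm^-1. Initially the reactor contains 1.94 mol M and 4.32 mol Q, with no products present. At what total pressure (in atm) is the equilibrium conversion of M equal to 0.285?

P = 1.65 atm

Basis: 1.94 mol M initially; let X = conversion of M. Extent ξ = 1.94X.
Mole table: n_M = 1.94 − 1.94X; n_Q = 4.32 − 1.94X; n_R = 1.94X.
n_T = Σnᵢ = 6.26 − 1.94X.
Kp = p_R / (p_M p_Q) with p_i = (n_i/n_T)·P.
At X = 0.285: the mole-fraction product g(X) = Π y_i^ν_i = 0.6039. Since Kp = g(X)·P^{-1}, P = (g/Kp)^(1/1) = (0.6039/0.366)^(1/1) = 1.65 atm.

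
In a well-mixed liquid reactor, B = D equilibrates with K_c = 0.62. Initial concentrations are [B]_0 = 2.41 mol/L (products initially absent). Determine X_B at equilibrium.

X = 0.383

Let X = conversion of B; extent ξ = 2.41·X mol/L.
Concentrations: [B] = 2.41 − 2.41X; [D] = 2.41X.
K_c = [D] / ([B]).
Equating to 0.62: the physical root is X = 0.383.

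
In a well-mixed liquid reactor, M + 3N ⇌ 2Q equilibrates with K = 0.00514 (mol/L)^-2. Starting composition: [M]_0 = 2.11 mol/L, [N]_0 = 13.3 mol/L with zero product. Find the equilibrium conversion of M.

Let X = conversion of M; extent ξ = 2.11·X mol/L.
Concentrations: [M] = 2.11 − 2.11X; [N] = 13.3 − 6.33X; [Q] = 4.22X.
K = [Q]^2 / ([M] [N]^3).
Setting equal to 0.00514 and solving for X on (0,1) gives X = 0.530.

X = 0.530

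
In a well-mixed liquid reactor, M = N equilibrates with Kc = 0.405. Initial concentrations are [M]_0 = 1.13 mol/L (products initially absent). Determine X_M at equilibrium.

Let X = conversion of M; extent ξ = 1.13·X mol/L.
Concentrations: [M] = 1.13 − 1.13X; [N] = 1.13X.
Kc = [N] / ([M]).
Setting equal to 0.405 and solving for X on (0,1) gives X = 0.288.

X = 0.288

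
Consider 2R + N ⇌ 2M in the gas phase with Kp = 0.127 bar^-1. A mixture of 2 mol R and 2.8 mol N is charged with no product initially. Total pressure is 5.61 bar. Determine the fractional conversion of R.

X = 0.384

Let X = conversion of R (basis 2 mol R); extent of reaction ξ = X.
At extent ξ: n_R = 2 − 2X; n_N = 2.8 − X; n_M = 2X.
Total moles n_T = 4.8 − X.
y_i = n_i/n_T, p_i = y_i·P. Kp = p_M^2 / (p_R^2 p_N).
Setting this equal to 0.127 bar^-1 and taking the physical root (0 < X < 1) gives X = 0.384.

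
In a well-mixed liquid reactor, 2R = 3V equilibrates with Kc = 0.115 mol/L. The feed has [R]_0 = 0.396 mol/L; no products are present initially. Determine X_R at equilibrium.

Let X = conversion of R; extent ξ = 0.396X/2 mol/L.
Concentrations: [R] = 0.396 − 0.396X; [V] = 0.594X.
Kc = [V]^3 / ([R]^2).
Solving Kc = 0.115 for X ∈ (0,1): X = 0.336.

X = 0.336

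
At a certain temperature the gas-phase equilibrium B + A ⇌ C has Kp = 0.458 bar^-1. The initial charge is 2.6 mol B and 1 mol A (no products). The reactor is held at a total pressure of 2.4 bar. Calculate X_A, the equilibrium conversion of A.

Let X = conversion of A (basis 1 mol A); extent of reaction ξ = X.
Moles: n_B = 2.6 − X; n_A = 1 − X; n_C = X.
Summing: n_T = 3.6 − X.
Mole fractions y_i = n_i/n_T; Kp = p_C / (p_B p_A) with p_i = y_i·P.
This yields a degree-2 equation in X; solving on (0,1), X = 0.429.

X = 0.429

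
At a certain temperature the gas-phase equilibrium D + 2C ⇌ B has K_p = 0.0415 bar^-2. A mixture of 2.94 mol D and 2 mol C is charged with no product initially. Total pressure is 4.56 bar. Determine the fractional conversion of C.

X = 0.260

Let X = conversion of C (basis 2 mol C); extent of reaction ξ = X.
Species balance: n_D = 2.94 − X; n_C = 2 − 2X; n_B = X.
Summing: n_T = 4.94 − 2X.
y_i = n_i/n_T, p_i = y_i·P. K_p = p_B / (p_D p_C^2).
Setting this equal to 0.0415 bar^-2 and taking the physical root (0 < X < 1) gives X = 0.260.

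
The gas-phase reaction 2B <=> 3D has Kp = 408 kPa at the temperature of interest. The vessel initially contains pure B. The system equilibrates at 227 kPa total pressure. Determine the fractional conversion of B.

Basis: 1 mol B initially; let X = conversion of B. Extent ξ = 0.5X.
Species balance: n_B = 1 − X; n_D = 1.5X.
n_T = Σnᵢ = 1 + 0.5X.
Mole fractions y_i = n_i/n_T; Kp = p_D^3 / (p_B^2) with p_i = y_i·P.
Substituting and setting equal to 408 kPa gives a polynomial in X; the root in (0,1) is X = 0.530.

X = 0.530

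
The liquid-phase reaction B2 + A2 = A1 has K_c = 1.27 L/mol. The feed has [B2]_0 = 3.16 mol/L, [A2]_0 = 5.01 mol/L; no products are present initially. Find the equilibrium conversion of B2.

X = 0.767

Let X = conversion of B2; extent ξ = 3.16·X mol/L.
Concentrations: [B2] = 3.16 − 3.16X; [A2] = 5.01 − 3.16X; [A1] = 3.16X.
K_c = [A1] / ([B2] [A2]).
Solving K_c = 1.27 for X ∈ (0,1): X = 0.767.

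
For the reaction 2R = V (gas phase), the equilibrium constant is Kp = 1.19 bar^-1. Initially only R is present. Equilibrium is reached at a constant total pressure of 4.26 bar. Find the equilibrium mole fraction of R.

Take 1 mol R as basis and let X be its fractional conversion, so ξ = 0.5X.
At extent ξ: n_R = 1 − X; n_V = 0.5X.
n_T = Σnᵢ = 1 − 0.5X.
y_i = n_i/n_T, p_i = y_i·P. Kp = p_V / (p_R^2).
This yields a degree-2 equation in X; solving on (0,1), X = 0.783.
Then n_R = 0.217, n_T = 0.608, so y_R = 0.356.

y_R = 0.356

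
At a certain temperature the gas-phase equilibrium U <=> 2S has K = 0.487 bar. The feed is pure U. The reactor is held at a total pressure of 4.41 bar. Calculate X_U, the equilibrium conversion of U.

X = 0.164

Let X = conversion of U (basis 1 mol U); extent of reaction ξ = X.
At extent ξ: n_U = 1 − X; n_S = 2X.
Total moles n_T = 1 + X.
Mole fractions y_i = n_i/n_T; K = p_S^2 / (p_U) with p_i = y_i·P.
Setting this equal to 0.487 bar and taking the physical root (0 < X < 1) gives X = 0.164.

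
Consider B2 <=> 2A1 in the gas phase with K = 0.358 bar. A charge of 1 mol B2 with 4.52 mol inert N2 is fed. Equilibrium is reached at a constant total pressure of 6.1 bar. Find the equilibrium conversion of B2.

X = 0.252

Take 1 mol B2 as basis and let X be its fractional conversion, so ξ = X.
Mole table: n_B2 = 1 − X; n_A1 = 2X; n_I = 4.52 (inert).
n_T = Σnᵢ = 5.52 + X.
With p_i = (n_i/n_T)P, K = p_A1^2 / (p_B2).
Equating to 0.358 bar and solving on 0 < X < 1: X = 0.252.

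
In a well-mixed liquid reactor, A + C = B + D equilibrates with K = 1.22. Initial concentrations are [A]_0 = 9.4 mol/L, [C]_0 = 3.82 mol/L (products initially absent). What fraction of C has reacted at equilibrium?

Let X = conversion of C; extent ξ = 3.82·X mol/L.
Concentrations: [A] = 9.4 − 3.82X; [C] = 3.82 − 3.82X; [B] = 3.82X; [D] = 3.82X.
K = [B] [D] / ([A] [C]).
Setting equal to 1.22 and solving for X on (0,1) gives X = 0.740.

X = 0.740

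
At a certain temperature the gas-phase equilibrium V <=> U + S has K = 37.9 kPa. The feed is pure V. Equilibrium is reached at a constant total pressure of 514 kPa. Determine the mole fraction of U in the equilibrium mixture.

Let X = conversion of V (basis 1 mol V); extent of reaction ξ = X.
At extent ξ: n_V = 1 − X; n_U = X; n_S = X.
Summing: n_T = 1 + X.
With p_i = (n_i/n_T)P, K = p_U p_S / (p_V).
This yields a degree-2 equation in X; solving on (0,1), X = 0.262.
Then n_U = 0.262, n_T = 1.26, so y_U = 0.208.

y_U = 0.208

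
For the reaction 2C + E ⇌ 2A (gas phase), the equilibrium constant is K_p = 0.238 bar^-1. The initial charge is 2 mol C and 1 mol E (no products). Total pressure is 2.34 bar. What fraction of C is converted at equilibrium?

X = 0.278

Let X = conversion of C (basis 2 mol C); extent of reaction ξ = X.
Mole table: n_C = 2 − 2X; n_E = 1 − X; n_A = 2X.
n_T = Σnᵢ = 3 − X.
Mole fractions y_i = n_i/n_T; K_p = p_A^2 / (p_C^2 p_E) with p_i = y_i·P.
This yields a degree-3 equation in X; solving on (0,1), X = 0.278.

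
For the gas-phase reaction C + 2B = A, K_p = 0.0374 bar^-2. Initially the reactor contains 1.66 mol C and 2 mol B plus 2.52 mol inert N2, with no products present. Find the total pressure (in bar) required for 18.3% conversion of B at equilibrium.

P = 6.48 bar

Basis: 2 mol B initially; let X = conversion of B. Extent ξ = X.
At extent ξ: n_C = 1.66 − X; n_B = 2 − 2X; n_A = X; n_I = 2.52 (inert).
Total moles n_T = 6.18 − 2X.
K_p = p_A / (p_C p_B^2) with p_i = (n_i/n_T)·P.
At X = 0.183: the mole-fraction product g(X) = Π y_i^ν_i = 1.569. Since K_p = g(X)·P^{-2}, P = (g/K_p)^(1/2) = (1.569/0.0374)^(1/2) = 6.48 bar.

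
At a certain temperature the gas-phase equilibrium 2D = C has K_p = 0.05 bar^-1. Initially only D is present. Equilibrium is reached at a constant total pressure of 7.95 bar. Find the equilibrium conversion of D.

X = 0.379

Let X = conversion of D (basis 1 mol D); extent of reaction ξ = 0.5X.
Mole table: n_D = 1 − X; n_C = 0.5X.
n_T = Σnᵢ = 1 − 0.5X.
Mole fractions y_i = n_i/n_T; K_p = p_C / (p_D^2) with p_i = y_i·P.
Setting this equal to 0.05 bar^-1 and taking the physical root (0 < X < 1) gives X = 0.379.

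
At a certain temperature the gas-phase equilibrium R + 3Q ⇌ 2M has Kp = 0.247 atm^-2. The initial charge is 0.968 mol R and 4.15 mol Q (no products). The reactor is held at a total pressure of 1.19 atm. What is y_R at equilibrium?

Basis: 0.968 mol R initially; let X = conversion of R. Extent ξ = 0.968X.
At extent ξ: n_R = 0.968 − 0.968X; n_Q = 4.15 − 2.9X; n_M = 1.94X.
Summing: n_T = 5.12 − 1.94X.
Mole fractions y_i = n_i/n_T; Kp = p_M^2 / (p_R p_Q^3) with p_i = y_i·P.
Equating to 0.247 atm^-2 and solving on 0 < X < 1: X = 0.319.
Then n_R = 0.659, n_T = 4.5, so y_R = 0.146.

y_R = 0.146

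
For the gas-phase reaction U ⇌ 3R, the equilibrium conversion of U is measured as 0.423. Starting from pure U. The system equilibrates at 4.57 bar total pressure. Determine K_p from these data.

Let X = conversion of U (basis 1 mol U); extent of reaction ξ = X.
At extent ξ: n_U = 1 − X; n_R = 3X.
Total moles n_T = 1 + 2X.
At X = 0.423: n_U = 0.577, n_R = 1.27, n_T = 1.85.
p_i = (n_i/n_T)·P. K_p = p_R^3 / (p_U) = 21.7 bar^2.

K_p = 21.7 bar^2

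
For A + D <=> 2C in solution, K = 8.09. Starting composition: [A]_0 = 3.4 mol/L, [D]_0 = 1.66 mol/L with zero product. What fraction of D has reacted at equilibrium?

X = 0.770

Let X = conversion of D; extent ξ = 1.66·X mol/L.
Concentrations: [A] = 3.4 − 1.66X; [D] = 1.66 − 1.66X; [C] = 3.32X.
K = [C]^2 / ([A] [D]).
Setting equal to 8.09 and solving for X on (0,1) gives X = 0.770.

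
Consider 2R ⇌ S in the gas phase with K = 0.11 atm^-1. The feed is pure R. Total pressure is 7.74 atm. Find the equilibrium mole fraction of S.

y_S = 0.355

Basis: 1 mol R initially; let X = conversion of R. Extent ξ = 0.5X.
Moles: n_R = 1 − X; n_S = 0.5X.
Summing: n_T = 1 − 0.5X.
With p_i = (n_i/n_T)P, K = p_S / (p_R^2).
This yields a degree-2 equation in X; solving on (0,1), X = 0.524.
Then n_S = 0.262, n_T = 0.738, so y_S = 0.355.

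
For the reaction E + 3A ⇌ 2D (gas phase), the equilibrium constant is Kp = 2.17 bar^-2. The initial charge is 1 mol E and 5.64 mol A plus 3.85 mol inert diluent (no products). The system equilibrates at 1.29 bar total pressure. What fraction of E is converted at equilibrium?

X = 0.546

Let X = conversion of E (basis 1 mol E); extent of reaction ξ = X.
Species balance: n_E = 1 − X; n_A = 5.64 − 3X; n_D = 2X; n_I = 3.85 (inert).
n_T = Σnᵢ = 10.5 − 2X.
With p_i = (n_i/n_T)P, Kp = p_D^2 / (p_E p_A^3).
Setting this equal to 2.17 bar^-2 and taking the physical root (0 < X < 1) gives X = 0.546.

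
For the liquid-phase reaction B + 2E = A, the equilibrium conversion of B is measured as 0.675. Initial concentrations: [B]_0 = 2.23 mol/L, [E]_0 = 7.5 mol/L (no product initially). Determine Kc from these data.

Let X = conversion of B.
Concentrations: [B] = 2.23 − 2.23X; [E] = 7.5 − 4.46X; [A] = 2.23X.
At X = 0.675: [B] = 0.725, [E] = 4.49, [A] = 1.51.
Kc = [A] / ([B] [E]^2) = 0.103 (mol/L)^-2.

Kc = 0.103 (mol/L)^-2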